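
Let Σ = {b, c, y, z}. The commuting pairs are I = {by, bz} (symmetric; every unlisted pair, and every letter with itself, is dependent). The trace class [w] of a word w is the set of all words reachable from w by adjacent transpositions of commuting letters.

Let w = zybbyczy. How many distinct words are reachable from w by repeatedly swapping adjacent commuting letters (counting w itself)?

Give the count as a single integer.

10

piece 0:z — minimal
piece 1:y rests on {0:z}
piece 2:b — minimal
piece 3:b rests on {2:b}
piece 4:y rests on {1:y}
piece 5:c rests on {3:b, 4:y}
piece 6:z rests on {5:c}
piece 7:y rests on {6:z}
minimal pieces: {0:z, 2:b}
ways to finish when only these pieces remain (= sum over removing one remaining piece with nothing left below it):
  1 left: {7}→1
  2 left: {6,7}→1
  3 left: {5,6,7}→1
  4 left: {3,5,6,7}→1  {4,5,6,7}→1
  5 left: {1,4,5,6,7}→1  {2,3,5,6,7}→1  {3,4,5,6,7}→2
  6 left: {0,1,4,5,6,7}→1  {1,3,4,5,6,7}→3  {2,3,4,5,6,7}→3
  placing 0:z first → 6 extensions
  placing 2:b first → 4 extensions
total linear extensions = 10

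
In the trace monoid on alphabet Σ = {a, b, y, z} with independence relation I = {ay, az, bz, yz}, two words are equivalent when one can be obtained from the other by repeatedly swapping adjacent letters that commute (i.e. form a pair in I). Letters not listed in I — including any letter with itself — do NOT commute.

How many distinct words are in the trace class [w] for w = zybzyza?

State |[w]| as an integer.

70

piece 0:z — minimal
piece 1:y — minimal
piece 2:b rests on {1:y}
piece 3:z rests on {0:z}
piece 4:y rests on {2:b}
piece 5:z rests on {3:z}
piece 6:a rests on {2:b}
minimal pieces: {0:z, 1:y}
ways to finish when only these pieces remain (= sum over removing one remaining piece with nothing left below it):
  1 left: {4}→1  {5}→1  {6}→1
  2 left: {3,5}→1  {4,5}→2  {4,6}→2  {5,6}→2
  3 left: {0,3,5}→1  {2,4,6}→2  {3,4,5}→3  {3,5,6}→3  {4,5,6}→6
  4 left: {0,3,4,5}→4  {0,3,5,6}→4  {1,2,4,6}→2  {2,4,5,6}→8  {3,4,5,6}→12
  5 left: {0,3,4,5,6}→20  {1,2,4,5,6}→10  {2,3,4,5,6}→20
  placing 0:z first → 30 extensions
  placing 1:y first → 40 extensions
total linear extensions = 70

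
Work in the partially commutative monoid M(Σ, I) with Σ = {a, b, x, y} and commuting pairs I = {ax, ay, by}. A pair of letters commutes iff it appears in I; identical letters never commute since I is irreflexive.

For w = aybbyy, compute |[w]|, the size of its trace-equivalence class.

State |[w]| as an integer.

20

piece 0:a — minimal
piece 1:y — minimal
piece 2:b rests on {0:a}
piece 3:b rests on {2:b}
piece 4:y rests on {1:y}
piece 5:y rests on {4:y}
minimal pieces: {0:a, 1:y}
ways to finish when only these pieces remain (= sum over removing one remaining piece with nothing left below it):
  1 left: {3}→1  {5}→1
  2 left: {2,3}→1  {3,5}→2  {4,5}→1
  3 left: {0,2,3}→1  {1,4,5}→1  {2,3,5}→3  {3,4,5}→3
  4 left: {0,2,3,5}→4  {1,3,4,5}→4  {2,3,4,5}→6
  placing 0:a first → 10 extensions
  placing 1:y first → 10 extensions
total linear extensions = 20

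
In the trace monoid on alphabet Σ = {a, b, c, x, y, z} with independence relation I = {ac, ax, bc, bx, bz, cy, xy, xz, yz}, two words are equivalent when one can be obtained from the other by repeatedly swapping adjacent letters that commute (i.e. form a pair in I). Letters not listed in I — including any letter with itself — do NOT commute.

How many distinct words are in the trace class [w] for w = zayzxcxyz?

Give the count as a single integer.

#0=z has no predecessor
#1=a depends on [0:z]
#2=y depends on [1:a]
#3=z depends on [1:a]
#4=x has no predecessor
#5=c depends on [3:z, 4:x]
#6=x depends on [5:c]
#7=y depends on [2:y]
#8=z depends on [5:c]
sources: [0:z, 4:x]
N(rest) = Σ N(rest − s) over sources s of rest; N(one piece) = 1:
  size 1 → [6]=1  [7]=1  [8]=1
  size 2 → [2,7]=1  [6,7]=2  [6,8]=2  [7,8]=2
  size 3 → [2,6,7]=3  [2,7,8]=3  [5,6,8]=2  [6,7,8]=6
  size 4 → [2,6,7,8]=12  [3,5,6,8]=2  [4,5,6,8]=2  [5,6,7,8]=8
  size 5 → [2,5,6,7,8]=20  [3,4,5,6,8]=4  [3,5,6,7,8]=10  [4,5,6,7,8]=10
  size 6 → [2,3,5,6,7,8]=30  [2,4,5,6,7,8]=30  [3,4,5,6,7,8]=24
  size 7 → [1,2,3,5,6,7,8]=30  [2,3,4,5,6,7,8]=84
  first=0(z) contributes 114
  first=4(x) contributes 30
|[w]| = 144

144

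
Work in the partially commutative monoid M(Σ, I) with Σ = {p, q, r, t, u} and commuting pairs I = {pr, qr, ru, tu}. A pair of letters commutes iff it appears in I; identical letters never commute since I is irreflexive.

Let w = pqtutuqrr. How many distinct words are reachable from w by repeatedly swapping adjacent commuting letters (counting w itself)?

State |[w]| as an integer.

drop 0:p onto floor
drop 1:q onto {0:p}
drop 2:t onto {1:q}
drop 3:u onto {1:q}
drop 4:t onto {2:t}
drop 5:u onto {3:u}
drop 6:q onto {4:t, 5:u}
drop 7:r onto {4:t}
drop 8:r onto {7:r}
ground layer = {0:p}
drop-orders for the pieces not yet dropped (sum over which currently-grounded one goes next):
  1 to go: {6} 1  {8} 1
  2 to go: {5,6} 1  {6,8} 2  {7,8} 1
  3 to go: {3,5,6} 1  {5,6,8} 3  {6,7,8} 3
  4 to go: {3,5,6,8} 4  {4,6,7,8} 3  {5,6,7,8} 6
  5 to go: {2,4,6,7,8} 3  {3,5,6,7,8} 10  {4,5,6,7,8} 9
  6 to go: {2,4,5,6,7,8} 12  {3,4,5,6,7,8} 19
  7 to go: {2,3,4,5,6,7,8} 31
  if 0:p drops first: 31 orders

31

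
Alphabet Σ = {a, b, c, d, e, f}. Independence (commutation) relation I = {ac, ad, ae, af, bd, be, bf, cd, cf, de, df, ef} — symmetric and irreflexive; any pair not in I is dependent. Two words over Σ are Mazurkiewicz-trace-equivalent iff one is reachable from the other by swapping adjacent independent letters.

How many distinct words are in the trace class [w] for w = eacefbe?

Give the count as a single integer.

84

#0=e has no predecessor
#1=a has no predecessor
#2=c depends on [0:e]
#3=e depends on [2:c]
#4=f has no predecessor
#5=b depends on [1:a, 2:c]
#6=e depends on [3:e]
sources: [0:e, 1:a, 4:f]
N(rest) = Σ N(rest − s) over sources s of rest; N(one piece) = 1:
  size 1 → [4]=1  [5]=1  [6]=1
  size 2 → [1,5]=1  [3,6]=1  [4,5]=2  [4,6]=2  [5,6]=2
  size 3 → [1,4,5]=3  [1,5,6]=3  [3,4,6]=3  [3,5,6]=3  [4,5,6]=6
  size 4 → [1,3,5,6]=6  [1,4,5,6]=12  [2,3,5,6]=3  [3,4,5,6]=12
  size 5 → [0,2,3,5,6]=3  [1,2,3,5,6]=9  [1,3,4,5,6]=30  [2,3,4,5,6]=15
  first=0(e) contributes 54
  first=1(a) contributes 18
  first=4(f) contributes 12
|[w]| = 84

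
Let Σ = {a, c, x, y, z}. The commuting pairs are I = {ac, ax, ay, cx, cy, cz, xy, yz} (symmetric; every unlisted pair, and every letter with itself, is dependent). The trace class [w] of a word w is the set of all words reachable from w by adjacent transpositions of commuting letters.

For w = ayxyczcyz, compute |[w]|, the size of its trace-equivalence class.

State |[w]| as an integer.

2520

0(a) covers ∅
1(y) covers ∅
2(x) covers ∅
3(y) covers 1:y
4(c) covers ∅
5(z) covers 0:a, 2:x
6(c) covers 4:c
7(y) covers 3:y
8(z) covers 5:z
floor of heap: 0:a, 1:y, 2:x, 4:c
completions by unplaced set U, small U first (add the entries for U minus each lowest piece of U):
  |U|=1: {6}:1  {7}:1  {8}:1
  |U|=2: {3,7}:1  {4,6}:1  {5,8}:1  {6,7}:2  {6,8}:2  {7,8}:2
  |U|=3: {0,5,8}:1  {1,3,7}:1  {2,5,8}:1  {3,6,7}:3  {3,7,8}:3  {4,6,7}:3  {4,6,8}:3  {5,6,8}:3  {5,7,8}:3  {6,7,8}:6
  |U|=4: {0,2,5,8}:2  {0,5,6,8}:4  {0,5,7,8}:4  {1,3,6,7}:4  {1,3,7,8}:4  {2,5,6,8}:4  {2,5,7,8}:4  {3,4,6,7}:6  {3,5,7,8}:6  {3,6,7,8}:12  {4,5,6,8}:6  {4,6,7,8}:12  {5,6,7,8}:12
  |U|=5: {0,2,5,6,8}:10  {0,2,5,7,8}:10  {0,3,5,7,8}:10  {0,4,5,6,8}:10  {0,5,6,7,8}:20  {1,3,4,6,7}:10  {1,3,5,7,8}:10  {1,3,6,7,8}:20  {2,3,5,7,8}:10  {2,4,5,6,8}:10  {2,5,6,7,8}:20  {3,4,6,7,8}:30  {3,5,6,7,8}:30  {4,5,6,7,8}:30
  |U|=6: {0,1,3,5,7,8}:20  {0,2,3,5,7,8}:30  {0,2,4,5,6,8}:30  {0,2,5,6,7,8}:60  {0,3,5,6,7,8}:60  {0,4,5,6,7,8}:60  {1,2,3,5,7,8}:20  {1,3,4,6,7,8}:60  {1,3,5,6,7,8}:60  {2,3,5,6,7,8}:60  {2,4,5,6,7,8}:60  {3,4,5,6,7,8}:90
  |U|=7: {0,1,2,3,5,7,8}:70  {0,1,3,5,6,7,8}:140  {0,2,3,5,6,7,8}:210  {0,2,4,5,6,7,8}:210  {0,3,4,5,6,7,8}:210  {1,2,3,5,6,7,8}:140  {1,3,4,5,6,7,8}:210  {2,3,4,5,6,7,8}:210
  start at 0(a): 560
  start at 1(y): 840
  start at 2(x): 560
  start at 4(c): 560
sum over floor = 2520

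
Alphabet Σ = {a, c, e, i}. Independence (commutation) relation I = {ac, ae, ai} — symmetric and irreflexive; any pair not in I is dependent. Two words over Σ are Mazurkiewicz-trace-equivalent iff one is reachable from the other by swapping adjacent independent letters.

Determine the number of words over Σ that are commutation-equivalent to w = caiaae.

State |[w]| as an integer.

drop 0:c onto floor
drop 1:a onto floor
drop 2:i onto {0:c}
drop 3:a onto {1:a}
drop 4:a onto {3:a}
drop 5:e onto {2:i}
ground layer = {0:c, 1:a}
drop-orders for the pieces not yet dropped (sum over which currently-grounded one goes next):
  1 to go: {4} 1  {5} 1
  2 to go: {2,5} 1  {3,4} 1  {4,5} 2
  3 to go: {0,2,5} 1  {1,3,4} 1  {2,4,5} 3  {3,4,5} 3
  4 to go: {0,2,4,5} 4  {1,3,4,5} 4  {2,3,4,5} 6
  if 0:c drops first: 10 orders
  if 1:a drops first: 10 orders
heap linearizations: 20

20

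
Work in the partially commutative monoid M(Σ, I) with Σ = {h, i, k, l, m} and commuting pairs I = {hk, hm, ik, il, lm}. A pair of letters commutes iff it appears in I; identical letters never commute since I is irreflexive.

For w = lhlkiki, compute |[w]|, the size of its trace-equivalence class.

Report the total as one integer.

0(l) covers ∅
1(h) covers 0:l
2(l) covers 1:h
3(k) covers 2:l
4(i) covers 1:h
5(k) covers 3:k
6(i) covers 4:i
floor of heap: 0:l
completions by unplaced set U, small U first (add the entries for U minus each lowest piece of U):
  |U|=1: {5}:1  {6}:1
  |U|=2: {3,5}:1  {4,6}:1  {5,6}:2
  |U|=3: {2,3,5}:1  {3,5,6}:3  {4,5,6}:3
  |U|=4: {2,3,5,6}:4  {3,4,5,6}:6
  |U|=5: {2,3,4,5,6}:10
  start at 0(l): 10

10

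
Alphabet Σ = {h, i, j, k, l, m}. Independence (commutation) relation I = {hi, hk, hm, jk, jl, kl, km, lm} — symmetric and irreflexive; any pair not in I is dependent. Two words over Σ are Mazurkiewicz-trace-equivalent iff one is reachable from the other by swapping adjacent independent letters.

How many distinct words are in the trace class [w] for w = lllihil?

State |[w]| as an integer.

drop 0:l onto floor
drop 1:l onto {0:l}
drop 2:l onto {1:l}
drop 3:i onto {2:l}
drop 4:h onto {2:l}
drop 5:i onto {3:i}
drop 6:l onto {4:h, 5:i}
ground layer = {0:l}
drop-orders for the pieces not yet dropped (sum over which currently-grounded one goes next):
  1 to go: {6} 1
  2 to go: {4,6} 1  {5,6} 1
  3 to go: {3,5,6} 1  {4,5,6} 2
  4 to go: {3,4,5,6} 3
  5 to go: {2,3,4,5,6} 3
  if 0:l drops first: 3 orders

3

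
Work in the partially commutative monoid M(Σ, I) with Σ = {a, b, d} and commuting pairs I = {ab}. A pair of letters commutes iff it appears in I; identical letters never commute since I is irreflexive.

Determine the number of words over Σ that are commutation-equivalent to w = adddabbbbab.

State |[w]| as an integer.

piece 0:a — minimal
piece 1:d rests on {0:a}
piece 2:d rests on {1:d}
piece 3:d rests on {2:d}
piece 4:a rests on {3:d}
piece 5:b rests on {3:d}
piece 6:b rests on {5:b}
piece 7:b rests on {6:b}
piece 8:b rests on {7:b}
piece 9:a rests on {4:a}
piece 10:b rests on {8:b}
minimal pieces: {0:a}
ways to finish when only these pieces remain (= sum over removing one remaining piece with nothing left below it):
  1 left: {9}→1  {10}→1
  2 left: {4,9}→1  {8,10}→1  {9,10}→2
  3 left: {4,9,10}→3  {7,8,10}→1  {8,9,10}→3
  4 left: {4,8,9,10}→6  {6,7,8,10}→1  {7,8,9,10}→4
  5 left: {4,7,8,9,10}→10  {5,6,7,8,10}→1  {6,7,8,9,10}→5
  6 left: {4,6,7,8,9,10}→15  {5,6,7,8,9,10}→6
  7 left: {4,5,6,7,8,9,10}→21
  8 left: {3,4,5,6,7,8,9,10}→21
  9 left: {2,3,4,5,6,7,8,9,10}→21
  placing 0:a first → 21 extensions

21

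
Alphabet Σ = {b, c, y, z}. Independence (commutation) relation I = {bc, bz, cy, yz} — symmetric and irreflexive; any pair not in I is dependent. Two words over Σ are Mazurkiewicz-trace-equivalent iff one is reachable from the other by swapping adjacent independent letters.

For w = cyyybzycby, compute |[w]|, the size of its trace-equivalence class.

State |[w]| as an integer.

120

drop 0:c onto floor
drop 1:y onto floor
drop 2:y onto {1:y}
drop 3:y onto {2:y}
drop 4:b onto {3:y}
drop 5:z onto {0:c}
drop 6:y onto {4:b}
drop 7:c onto {5:z}
drop 8:b onto {6:y}
drop 9:y onto {8:b}
ground layer = {0:c, 1:y}
drop-orders for the pieces not yet dropped (sum over which currently-grounded one goes next):
  1 to go: {7} 1  {9} 1
  2 to go: {5,7} 1  {7,9} 2  {8,9} 1
  3 to go: {0,5,7} 1  {5,7,9} 3  {6,8,9} 1  {7,8,9} 3
  4 to go: {0,5,7,9} 4  {4,6,8,9} 1  {5,7,8,9} 6  {6,7,8,9} 4
  5 to go: {0,5,7,8,9} 10  {3,4,6,8,9} 1  {4,6,7,8,9} 5  {5,6,7,8,9} 10
  6 to go: {0,5,6,7,8,9} 20  {2,3,4,6,8,9} 1  {3,4,6,7,8,9} 6  {4,5,6,7,8,9} 15
  7 to go: {0,4,5,6,7,8,9} 35  {1,2,3,4,6,8,9} 1  {2,3,4,6,7,8,9} 7  {3,4,5,6,7,8,9} 21
  8 to go: {0,3,4,5,6,7,8,9} 56  {1,2,3,4,6,7,8,9} 8  {2,3,4,5,6,7,8,9} 28
  if 0:c drops first: 36 orders
  if 1:y drops first: 84 orders
heap linearizations: 120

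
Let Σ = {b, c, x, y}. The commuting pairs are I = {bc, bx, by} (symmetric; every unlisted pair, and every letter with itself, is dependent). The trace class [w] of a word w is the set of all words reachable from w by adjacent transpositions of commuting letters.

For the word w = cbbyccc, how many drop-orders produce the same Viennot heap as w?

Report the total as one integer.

21

0(c) covers ∅
1(b) covers ∅
2(b) covers 1:b
3(y) covers 0:c
4(c) covers 3:y
5(c) covers 4:c
6(c) covers 5:c
floor of heap: 0:c, 1:b
completions by unplaced set U, small U first (add the entries for U minus each lowest piece of U):
  |U|=1: {2}:1  {6}:1
  |U|=2: {1,2}:1  {2,6}:2  {5,6}:1
  |U|=3: {1,2,6}:3  {2,5,6}:3  {4,5,6}:1
  |U|=4: {1,2,5,6}:6  {2,4,5,6}:4  {3,4,5,6}:1
  |U|=5: {0,3,4,5,6}:1  {1,2,4,5,6}:10  {2,3,4,5,6}:5
  start at 0(c): 15
  start at 1(b): 6
sum over floor = 21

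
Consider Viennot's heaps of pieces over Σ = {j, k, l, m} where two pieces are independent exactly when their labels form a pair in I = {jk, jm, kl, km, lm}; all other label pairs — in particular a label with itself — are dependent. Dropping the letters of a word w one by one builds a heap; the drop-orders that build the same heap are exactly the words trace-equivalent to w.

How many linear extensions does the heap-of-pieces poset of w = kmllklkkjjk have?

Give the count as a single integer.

2772

piece 0:k — minimal
piece 1:m — minimal
piece 2:l — minimal
piece 3:l rests on {2:l}
piece 4:k rests on {0:k}
piece 5:l rests on {3:l}
piece 6:k rests on {4:k}
piece 7:k rests on {6:k}
piece 8:j rests on {5:l}
piece 9:j rests on {8:j}
piece 10:k rests on {7:k}
minimal pieces: {0:k, 1:m, 2:l}
ways to finish when only these pieces remain (= sum over removing one remaining piece with nothing left below it):
  1 left: {1}→1  {9}→1  {10}→1
  2 left: {1,9}→2  {1,10}→2  {7,10}→1  {8,9}→1  {9,10}→2
  3 left: {1,7,10}→3  {1,8,9}→3  {1,9,10}→6  {5,8,9}→1  {6,7,10}→1  {7,9,10}→3  {8,9,10}→3
  4 left: {1,5,8,9}→4  {1,6,7,10}→4  {1,7,9,10}→12  {1,8,9,10}→12  {3,5,8,9}→1  {4,6,7,10}→1  {5,8,9,10}→4  {6,7,9,10}→4  {7,8,9,10}→6
  5 left: {0,4,6,7,10}→1  {1,3,5,8,9}→5  {1,4,6,7,10}→5  {1,5,8,9,10}→20  {1,6,7,9,10}→20  {1,7,8,9,10}→30  {2,3,5,8,9}→1  {3,5,8,9,10}→5  {4,6,7,9,10}→5  {5,7,8,9,10}→10  {6,7,8,9,10}→10
  6 left: {0,1,4,6,7,10}→6  {0,4,6,7,9,10}→6  {1,2,3,5,8,9}→6  {1,3,5,8,9,10}→30  {1,4,6,7,9,10}→30  {1,5,7,8,9,10}→60  {1,6,7,8,9,10}→60  {2,3,5,8,9,10}→6  {3,5,7,8,9,10}→15  {4,6,7,8,9,10}→15  {5,6,7,8,9,10}→20
  7 left: {0,1,4,6,7,9,10}→42  {0,4,6,7,8,9,10}→21  {1,2,3,5,8,9,10}→42  {1,3,5,7,8,9,10}→105  {1,4,6,7,8,9,10}→105  {1,5,6,7,8,9,10}→140  {2,3,5,7,8,9,10}→21  {3,5,6,7,8,9,10}→35  {4,5,6,7,8,9,10}→35
  8 left: {0,1,4,6,7,8,9,10}→168  {0,4,5,6,7,8,9,10}→56  {1,2,3,5,7,8,9,10}→168  {1,3,5,6,7,8,9,10}→280  {1,4,5,6,7,8,9,10}→280  {2,3,5,6,7,8,9,10}→56  {3,4,5,6,7,8,9,10}→70
  9 left: {0,1,4,5,6,7,8,9,10}→504  {0,3,4,5,6,7,8,9,10}→126  {1,2,3,5,6,7,8,9,10}→504  {1,3,4,5,6,7,8,9,10}→630  {2,3,4,5,6,7,8,9,10}→126
  placing 0:k first → 1260 extensions
  placing 1:m first → 252 extensions
  placing 2:l first → 1260 extensions
total linear extensions = 2772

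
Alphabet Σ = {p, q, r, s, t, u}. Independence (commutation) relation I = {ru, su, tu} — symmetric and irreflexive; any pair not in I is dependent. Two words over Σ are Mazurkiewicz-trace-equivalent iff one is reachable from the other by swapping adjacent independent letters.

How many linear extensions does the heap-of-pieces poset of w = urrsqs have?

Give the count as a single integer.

0(u) covers ∅
1(r) covers ∅
2(r) covers 1:r
3(s) covers 2:r
4(q) covers 0:u, 3:s
5(s) covers 4:q
floor of heap: 0:u, 1:r
completions by unplaced set U, small U first (add the entries for U minus each lowest piece of U):
  |U|=1: {5}:1
  |U|=2: {4,5}:1
  |U|=3: {0,4,5}:1  {3,4,5}:1
  |U|=4: {0,3,4,5}:2  {2,3,4,5}:1
  start at 0(u): 1
  start at 1(r): 3
sum over floor = 4

4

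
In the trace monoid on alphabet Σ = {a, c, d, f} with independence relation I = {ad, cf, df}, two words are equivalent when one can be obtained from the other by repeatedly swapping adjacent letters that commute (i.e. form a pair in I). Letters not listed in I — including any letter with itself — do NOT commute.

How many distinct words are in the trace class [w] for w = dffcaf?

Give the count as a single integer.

#0=d has no predecessor
#1=f has no predecessor
#2=f depends on [1:f]
#3=c depends on [0:d]
#4=a depends on [2:f, 3:c]
#5=f depends on [4:a]
sources: [0:d, 1:f]
N(rest) = Σ N(rest − s) over sources s of rest; N(one piece) = 1:
  size 1 → [5]=1
  size 2 → [4,5]=1
  size 3 → [2,4,5]=1  [3,4,5]=1
  size 4 → [0,3,4,5]=1  [1,2,4,5]=1  [2,3,4,5]=2
  first=0(d) contributes 3
  first=1(f) contributes 3
|[w]| = 6

6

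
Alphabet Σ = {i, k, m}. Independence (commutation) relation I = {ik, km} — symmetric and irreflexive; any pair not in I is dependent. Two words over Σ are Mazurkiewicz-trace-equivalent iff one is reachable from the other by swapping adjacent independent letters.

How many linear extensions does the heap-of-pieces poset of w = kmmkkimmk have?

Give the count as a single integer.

#0=k has no predecessor
#1=m has no predecessor
#2=m depends on [1:m]
#3=k depends on [0:k]
#4=k depends on [3:k]
#5=i depends on [2:m]
#6=m depends on [5:i]
#7=m depends on [6:m]
#8=k depends on [4:k]
sources: [0:k, 1:m]
N(rest) = Σ N(rest − s) over sources s of rest; N(one piece) = 1:
  size 1 → [7]=1  [8]=1
  size 2 → [4,8]=1  [6,7]=1  [7,8]=2
  size 3 → [3,4,8]=1  [4,7,8]=3  [5,6,7]=1  [6,7,8]=3
  size 4 → [0,3,4,8]=1  [2,5,6,7]=1  [3,4,7,8]=4  [4,6,7,8]=6  [5,6,7,8]=4
  size 5 → [0,3,4,7,8]=5  [1,2,5,6,7]=1  [2,5,6,7,8]=5  [3,4,6,7,8]=10  [4,5,6,7,8]=10
  size 6 → [0,3,4,6,7,8]=15  [1,2,5,6,7,8]=6  [2,4,5,6,7,8]=15  [3,4,5,6,7,8]=20
  size 7 → [0,3,4,5,6,7,8]=35  [1,2,4,5,6,7,8]=21  [2,3,4,5,6,7,8]=35
  first=0(k) contributes 56
  first=1(m) contributes 70
|[w]| = 126

126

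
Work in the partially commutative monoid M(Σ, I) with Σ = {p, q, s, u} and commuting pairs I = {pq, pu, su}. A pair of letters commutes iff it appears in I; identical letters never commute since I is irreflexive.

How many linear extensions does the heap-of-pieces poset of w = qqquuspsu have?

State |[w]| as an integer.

20

drop 0:q onto floor
drop 1:q onto {0:q}
drop 2:q onto {1:q}
drop 3:u onto {2:q}
drop 4:u onto {3:u}
drop 5:s onto {2:q}
drop 6:p onto {5:s}
drop 7:s onto {6:p}
drop 8:u onto {4:u}
ground layer = {0:q}
drop-orders for the pieces not yet dropped (sum over which currently-grounded one goes next):
  1 to go: {7} 1  {8} 1
  2 to go: {4,8} 1  {6,7} 1  {7,8} 2
  3 to go: {3,4,8} 1  {4,7,8} 3  {5,6,7} 1  {6,7,8} 3
  4 to go: {3,4,7,8} 4  {4,6,7,8} 6  {5,6,7,8} 4
  5 to go: {3,4,6,7,8} 10  {4,5,6,7,8} 10
  6 to go: {3,4,5,6,7,8} 20
  7 to go: {2,3,4,5,6,7,8} 20
  if 0:q drops first: 20 orders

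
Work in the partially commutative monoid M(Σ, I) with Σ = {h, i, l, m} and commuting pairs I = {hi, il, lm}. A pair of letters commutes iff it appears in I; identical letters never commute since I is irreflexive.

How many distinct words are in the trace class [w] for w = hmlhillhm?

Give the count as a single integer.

11

0(h) covers ∅
1(m) covers 0:h
2(l) covers 0:h
3(h) covers 1:m, 2:l
4(i) covers 1:m
5(l) covers 3:h
6(l) covers 5:l
7(h) covers 6:l
8(m) covers 4:i, 7:h
floor of heap: 0:h
completions by unplaced set U, small U first (add the entries for U minus each lowest piece of U):
  |U|=1: {8}:1
  |U|=2: {4,8}:1  {7,8}:1
  |U|=3: {4,7,8}:2  {6,7,8}:1
  |U|=4: {4,6,7,8}:3  {5,6,7,8}:1
  |U|=5: {3,5,6,7,8}:1  {4,5,6,7,8}:4
  |U|=6: {2,3,5,6,7,8}:1  {3,4,5,6,7,8}:5
  |U|=7: {1,3,4,5,6,7,8}:5  {2,3,4,5,6,7,8}:6
  start at 0(h): 11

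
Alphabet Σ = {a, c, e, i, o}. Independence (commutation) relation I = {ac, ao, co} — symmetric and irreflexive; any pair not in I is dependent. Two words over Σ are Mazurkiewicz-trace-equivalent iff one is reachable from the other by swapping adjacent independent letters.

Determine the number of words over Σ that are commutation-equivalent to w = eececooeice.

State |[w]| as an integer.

drop 0:e onto floor
drop 1:e onto {0:e}
drop 2:c onto {1:e}
drop 3:e onto {2:c}
drop 4:c onto {3:e}
drop 5:o onto {3:e}
drop 6:o onto {5:o}
drop 7:e onto {4:c, 6:o}
drop 8:i onto {7:e}
drop 9:c onto {8:i}
drop 10:e onto {9:c}
ground layer = {0:e}
drop-orders for the pieces not yet dropped (sum over which currently-grounded one goes next):
  1 to go: {10} 1
  2 to go: {9,10} 1
  3 to go: {8,9,10} 1
  4 to go: {7,8,9,10} 1
  5 to go: {4,7,8,9,10} 1  {6,7,8,9,10} 1
  6 to go: {4,6,7,8,9,10} 2  {5,6,7,8,9,10} 1
  7 to go: {4,5,6,7,8,9,10} 3
  8 to go: {3,4,5,6,7,8,9,10} 3
  9 to go: {2,3,4,5,6,7,8,9,10} 3
  if 0:e drops first: 3 orders

3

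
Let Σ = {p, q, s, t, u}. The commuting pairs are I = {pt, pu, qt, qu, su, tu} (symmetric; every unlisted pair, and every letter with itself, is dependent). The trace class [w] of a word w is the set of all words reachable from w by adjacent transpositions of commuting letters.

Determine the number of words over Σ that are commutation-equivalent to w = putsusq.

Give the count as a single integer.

piece 0:p — minimal
piece 1:u — minimal
piece 2:t — minimal
piece 3:s rests on {0:p, 2:t}
piece 4:u rests on {1:u}
piece 5:s rests on {3:s}
piece 6:q rests on {5:s}
minimal pieces: {0:p, 1:u, 2:t}
ways to finish when only these pieces remain (= sum over removing one remaining piece with nothing left below it):
  1 left: {4}→1  {6}→1
  2 left: {1,4}→1  {4,6}→2  {5,6}→1
  3 left: {1,4,6}→3  {3,5,6}→1  {4,5,6}→3
  4 left: {0,3,5,6}→1  {1,4,5,6}→6  {2,3,5,6}→1  {3,4,5,6}→4
  5 left: {0,2,3,5,6}→2  {0,3,4,5,6}→5  {1,3,4,5,6}→10  {2,3,4,5,6}→5
  placing 0:p first → 15 extensions
  placing 1:u first → 12 extensions
  placing 2:t first → 15 extensions
total linear extensions = 42

42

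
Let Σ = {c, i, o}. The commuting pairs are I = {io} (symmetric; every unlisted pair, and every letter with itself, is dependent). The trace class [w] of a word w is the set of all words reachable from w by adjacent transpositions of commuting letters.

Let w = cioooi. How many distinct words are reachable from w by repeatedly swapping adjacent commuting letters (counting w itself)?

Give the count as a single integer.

10

piece 0:c — minimal
piece 1:i rests on {0:c}
piece 2:o rests on {0:c}
piece 3:o rests on {2:o}
piece 4:o rests on {3:o}
piece 5:i rests on {1:i}
minimal pieces: {0:c}
ways to finish when only these pieces remain (= sum over removing one remaining piece with nothing left below it):
  1 left: {4}→1  {5}→1
  2 left: {1,5}→1  {3,4}→1  {4,5}→2
  3 left: {1,4,5}→3  {2,3,4}→1  {3,4,5}→3
  4 left: {1,3,4,5}→6  {2,3,4,5}→4
  placing 0:c first → 10 extensions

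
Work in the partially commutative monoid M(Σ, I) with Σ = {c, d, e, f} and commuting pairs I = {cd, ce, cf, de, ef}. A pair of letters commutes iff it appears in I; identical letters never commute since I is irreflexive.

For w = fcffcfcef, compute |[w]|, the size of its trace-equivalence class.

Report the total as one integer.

0(f) covers ∅
1(c) covers ∅
2(f) covers 0:f
3(f) covers 2:f
4(c) covers 1:c
5(f) covers 3:f
6(c) covers 4:c
7(e) covers ∅
8(f) covers 5:f
floor of heap: 0:f, 1:c, 7:e
completions by unplaced set U, small U first (add the entries for U minus each lowest piece of U):
  |U|=1: {6}:1  {7}:1  {8}:1
  |U|=2: {4,6}:1  {5,8}:1  {6,7}:2  {6,8}:2  {7,8}:2
  |U|=3: {1,4,6}:1  {3,5,8}:1  {4,6,7}:3  {4,6,8}:3  {5,6,8}:3  {5,7,8}:3  {6,7,8}:6
  |U|=4: {1,4,6,7}:4  {1,4,6,8}:4  {2,3,5,8}:1  {3,5,6,8}:4  {3,5,7,8}:4  {4,5,6,8}:6  {4,6,7,8}:12  {5,6,7,8}:12
  |U|=5: {0,2,3,5,8}:1  {1,4,5,6,8}:10  {1,4,6,7,8}:20  {2,3,5,6,8}:5  {2,3,5,7,8}:5  {3,4,5,6,8}:10  {3,5,6,7,8}:20  {4,5,6,7,8}:30
  |U|=6: {0,2,3,5,6,8}:6  {0,2,3,5,7,8}:6  {1,3,4,5,6,8}:20  {1,4,5,6,7,8}:60  {2,3,4,5,6,8}:15  {2,3,5,6,7,8}:30  {3,4,5,6,7,8}:60
  |U|=7: {0,2,3,4,5,6,8}:21  {0,2,3,5,6,7,8}:42  {1,2,3,4,5,6,8}:35  {1,3,4,5,6,7,8}:140  {2,3,4,5,6,7,8}:105
  start at 0(f): 280
  start at 1(c): 168
  start at 7(e): 56
sum over floor = 504

504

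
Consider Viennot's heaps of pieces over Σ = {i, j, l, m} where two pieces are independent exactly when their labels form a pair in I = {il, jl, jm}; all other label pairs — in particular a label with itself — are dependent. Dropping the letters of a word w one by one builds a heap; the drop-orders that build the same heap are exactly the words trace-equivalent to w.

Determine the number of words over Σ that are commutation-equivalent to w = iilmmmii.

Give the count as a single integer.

drop 0:i onto floor
drop 1:i onto {0:i}
drop 2:l onto floor
drop 3:m onto {1:i, 2:l}
drop 4:m onto {3:m}
drop 5:m onto {4:m}
drop 6:i onto {5:m}
drop 7:i onto {6:i}
ground layer = {0:i, 2:l}
drop-orders for the pieces not yet dropped (sum over which currently-grounded one goes next):
  1 to go: {7} 1
  2 to go: {6,7} 1
  3 to go: {5,6,7} 1
  4 to go: {4,5,6,7} 1
  5 to go: {3,4,5,6,7} 1
  6 to go: {1,3,4,5,6,7} 1  {2,3,4,5,6,7} 1
  if 0:i drops first: 2 orders
  if 2:l drops first: 1 orders
heap linearizations: 3

3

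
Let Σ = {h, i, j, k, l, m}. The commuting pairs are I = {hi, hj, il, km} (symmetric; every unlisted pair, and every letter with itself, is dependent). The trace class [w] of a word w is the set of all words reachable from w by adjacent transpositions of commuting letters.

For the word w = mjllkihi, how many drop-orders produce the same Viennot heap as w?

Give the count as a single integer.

piece 0:m — minimal
piece 1:j rests on {0:m}
piece 2:l rests on {1:j}
piece 3:l rests on {2:l}
piece 4:k rests on {3:l}
piece 5:i rests on {4:k}
piece 6:h rests on {4:k}
piece 7:i rests on {5:i}
minimal pieces: {0:m}
ways to finish when only these pieces remain (= sum over removing one remaining piece with nothing left below it):
  1 left: {6}→1  {7}→1
  2 left: {5,7}→1  {6,7}→2
  3 left: {5,6,7}→3
  4 left: {4,5,6,7}→3
  5 left: {3,4,5,6,7}→3
  6 left: {2,3,4,5,6,7}→3
  placing 0:m first → 3 extensions

3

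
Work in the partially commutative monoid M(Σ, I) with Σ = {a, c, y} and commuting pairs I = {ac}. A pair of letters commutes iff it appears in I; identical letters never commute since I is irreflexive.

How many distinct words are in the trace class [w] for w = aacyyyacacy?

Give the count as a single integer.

18

drop 0:a onto floor
drop 1:a onto {0:a}
drop 2:c onto floor
drop 3:y onto {1:a, 2:c}
drop 4:y onto {3:y}
drop 5:y onto {4:y}
drop 6:a onto {5:y}
drop 7:c onto {5:y}
drop 8:a onto {6:a}
drop 9:c onto {7:c}
drop 10:y onto {8:a, 9:c}
ground layer = {0:a, 2:c}
drop-orders for the pieces not yet dropped (sum over which currently-grounded one goes next):
  1 to go: {10} 1
  2 to go: {8,10} 1  {9,10} 1
  3 to go: {6,8,10} 1  {7,9,10} 1  {8,9,10} 2
  4 to go: {6,8,9,10} 3  {7,8,9,10} 3
  5 to go: {6,7,8,9,10} 6
  6 to go: {5,6,7,8,9,10} 6
  7 to go: {4,5,6,7,8,9,10} 6
  8 to go: {3,4,5,6,7,8,9,10} 6
  9 to go: {1,3,4,5,6,7,8,9,10} 6  {2,3,4,5,6,7,8,9,10} 6
  if 0:a drops first: 12 orders
  if 2:c drops first: 6 orders
heap linearizations: 18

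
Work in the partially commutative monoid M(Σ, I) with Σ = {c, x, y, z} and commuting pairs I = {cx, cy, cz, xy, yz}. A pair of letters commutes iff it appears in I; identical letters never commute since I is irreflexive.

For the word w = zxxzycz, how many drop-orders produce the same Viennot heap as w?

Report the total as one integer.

42

0(z) covers ∅
1(x) covers 0:z
2(x) covers 1:x
3(z) covers 2:x
4(y) covers ∅
5(c) covers ∅
6(z) covers 3:z
floor of heap: 0:z, 4:y, 5:c
completions by unplaced set U, small U first (add the entries for U minus each lowest piece of U):
  |U|=1: {4}:1  {5}:1  {6}:1
  |U|=2: {3,6}:1  {4,5}:2  {4,6}:2  {5,6}:2
  |U|=3: {2,3,6}:1  {3,4,6}:3  {3,5,6}:3  {4,5,6}:6
  |U|=4: {1,2,3,6}:1  {2,3,4,6}:4  {2,3,5,6}:4  {3,4,5,6}:12
  |U|=5: {0,1,2,3,6}:1  {1,2,3,4,6}:5  {1,2,3,5,6}:5  {2,3,4,5,6}:20
  start at 0(z): 30
  start at 4(y): 6
  start at 5(c): 6
sum over floor = 42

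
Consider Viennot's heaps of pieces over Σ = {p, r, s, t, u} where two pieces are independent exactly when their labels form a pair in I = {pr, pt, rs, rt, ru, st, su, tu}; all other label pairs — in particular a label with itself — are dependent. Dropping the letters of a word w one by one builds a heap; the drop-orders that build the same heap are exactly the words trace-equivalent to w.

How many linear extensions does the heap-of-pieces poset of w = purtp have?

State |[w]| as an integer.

0(p) covers ∅
1(u) covers 0:p
2(r) covers ∅
3(t) covers ∅
4(p) covers 1:u
floor of heap: 0:p, 2:r, 3:t
completions by unplaced set U, small U first (add the entries for U minus each lowest piece of U):
  |U|=1: {2}:1  {3}:1  {4}:1
  |U|=2: {1,4}:1  {2,3}:2  {2,4}:2  {3,4}:2
  |U|=3: {0,1,4}:1  {1,2,4}:3  {1,3,4}:3  {2,3,4}:6
  start at 0(p): 12
  start at 2(r): 4
  start at 3(t): 4
sum over floor = 20

20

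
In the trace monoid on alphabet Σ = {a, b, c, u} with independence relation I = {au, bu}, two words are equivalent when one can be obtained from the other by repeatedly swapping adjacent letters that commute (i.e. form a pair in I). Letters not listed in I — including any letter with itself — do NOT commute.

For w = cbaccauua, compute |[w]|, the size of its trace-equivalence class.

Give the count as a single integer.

0(c) covers ∅
1(b) covers 0:c
2(a) covers 1:b
3(c) covers 2:a
4(c) covers 3:c
5(a) covers 4:c
6(u) covers 4:c
7(u) covers 6:u
8(a) covers 5:a
floor of heap: 0:c
completions by unplaced set U, small U first (add the entries for U minus each lowest piece of U):
  |U|=1: {7}:1  {8}:1
  |U|=2: {5,8}:1  {6,7}:1  {7,8}:2
  |U|=3: {5,7,8}:3  {6,7,8}:3
  |U|=4: {5,6,7,8}:6
  |U|=5: {4,5,6,7,8}:6
  |U|=6: {3,4,5,6,7,8}:6
  |U|=7: {2,3,4,5,6,7,8}:6
  start at 0(c): 6

6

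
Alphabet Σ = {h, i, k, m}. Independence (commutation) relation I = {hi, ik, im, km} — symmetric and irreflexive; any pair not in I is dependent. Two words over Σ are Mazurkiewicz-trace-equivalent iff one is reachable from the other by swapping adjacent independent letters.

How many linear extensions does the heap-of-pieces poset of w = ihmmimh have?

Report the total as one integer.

drop 0:i onto floor
drop 1:h onto floor
drop 2:m onto {1:h}
drop 3:m onto {2:m}
drop 4:i onto {0:i}
drop 5:m onto {3:m}
drop 6:h onto {5:m}
ground layer = {0:i, 1:h}
drop-orders for the pieces not yet dropped (sum over which currently-grounded one goes next):
  1 to go: {4} 1  {6} 1
  2 to go: {0,4} 1  {4,6} 2  {5,6} 1
  3 to go: {0,4,6} 3  {3,5,6} 1  {4,5,6} 3
  4 to go: {0,4,5,6} 6  {2,3,5,6} 1  {3,4,5,6} 4
  5 to go: {0,3,4,5,6} 10  {1,2,3,5,6} 1  {2,3,4,5,6} 5
  if 0:i drops first: 6 orders
  if 1:h drops first: 15 orders
heap linearizations: 21

21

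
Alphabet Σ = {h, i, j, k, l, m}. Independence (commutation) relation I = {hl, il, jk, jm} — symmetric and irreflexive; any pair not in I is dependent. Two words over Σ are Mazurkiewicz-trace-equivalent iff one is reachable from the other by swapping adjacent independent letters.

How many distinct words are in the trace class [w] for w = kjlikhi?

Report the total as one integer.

4

#0=k has no predecessor
#1=j has no predecessor
#2=l depends on [0:k, 1:j]
#3=i depends on [0:k, 1:j]
#4=k depends on [2:l, 3:i]
#5=h depends on [4:k]
#6=i depends on [5:h]
sources: [0:k, 1:j]
N(rest) = Σ N(rest − s) over sources s of rest; N(one piece) = 1:
  size 1 → [6]=1
  size 2 → [5,6]=1
  size 3 → [4,5,6]=1
  size 4 → [2,4,5,6]=1  [3,4,5,6]=1
  size 5 → [2,3,4,5,6]=2
  first=0(k) contributes 2
  first=1(j) contributes 2
|[w]| = 4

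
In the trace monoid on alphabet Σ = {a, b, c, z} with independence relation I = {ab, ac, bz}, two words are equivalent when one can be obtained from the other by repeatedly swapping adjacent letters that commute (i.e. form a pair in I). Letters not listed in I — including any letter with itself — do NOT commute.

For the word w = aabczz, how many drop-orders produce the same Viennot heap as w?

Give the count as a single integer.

drop 0:a onto floor
drop 1:a onto {0:a}
drop 2:b onto floor
drop 3:c onto {2:b}
drop 4:z onto {1:a, 3:c}
drop 5:z onto {4:z}
ground layer = {0:a, 2:b}
drop-orders for the pieces not yet dropped (sum over which currently-grounded one goes next):
  1 to go: {5} 1
  2 to go: {4,5} 1
  3 to go: {1,4,5} 1  {3,4,5} 1
  4 to go: {0,1,4,5} 1  {1,3,4,5} 2  {2,3,4,5} 1
  if 0:a drops first: 3 orders
  if 2:b drops first: 3 orders
heap linearizations: 6

6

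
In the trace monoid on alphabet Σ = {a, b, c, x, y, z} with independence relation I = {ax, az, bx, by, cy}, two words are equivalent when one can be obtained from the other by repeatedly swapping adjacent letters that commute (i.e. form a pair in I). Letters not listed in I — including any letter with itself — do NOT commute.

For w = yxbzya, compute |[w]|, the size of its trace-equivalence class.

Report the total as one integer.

3

piece 0:y — minimal
piece 1:x rests on {0:y}
piece 2:b — minimal
piece 3:z rests on {1:x, 2:b}
piece 4:y rests on {3:z}
piece 5:a rests on {4:y}
minimal pieces: {0:y, 2:b}
ways to finish when only these pieces remain (= sum over removing one remaining piece with nothing left below it):
  1 left: {5}→1
  2 left: {4,5}→1
  3 left: {3,4,5}→1
  4 left: {1,3,4,5}→1  {2,3,4,5}→1
  placing 0:y first → 2 extensions
  placing 2:b first → 1 extensions
total linear extensions = 3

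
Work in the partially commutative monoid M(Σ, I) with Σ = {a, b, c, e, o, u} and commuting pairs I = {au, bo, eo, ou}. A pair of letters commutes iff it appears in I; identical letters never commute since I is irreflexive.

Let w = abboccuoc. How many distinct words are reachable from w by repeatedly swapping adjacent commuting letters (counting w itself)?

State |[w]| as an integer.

drop 0:a onto floor
drop 1:b onto {0:a}
drop 2:b onto {1:b}
drop 3:o onto {0:a}
drop 4:c onto {2:b, 3:o}
drop 5:c onto {4:c}
drop 6:u onto {5:c}
drop 7:o onto {5:c}
drop 8:c onto {6:u, 7:o}
ground layer = {0:a}
drop-orders for the pieces not yet dropped (sum over which currently-grounded one goes next):
  1 to go: {8} 1
  2 to go: {6,8} 1  {7,8} 1
  3 to go: {6,7,8} 2
  4 to go: {5,6,7,8} 2
  5 to go: {4,5,6,7,8} 2
  6 to go: {2,4,5,6,7,8} 2  {3,4,5,6,7,8} 2
  7 to go: {1,2,4,5,6,7,8} 2  {2,3,4,5,6,7,8} 4
  if 0:a drops first: 6 orders

6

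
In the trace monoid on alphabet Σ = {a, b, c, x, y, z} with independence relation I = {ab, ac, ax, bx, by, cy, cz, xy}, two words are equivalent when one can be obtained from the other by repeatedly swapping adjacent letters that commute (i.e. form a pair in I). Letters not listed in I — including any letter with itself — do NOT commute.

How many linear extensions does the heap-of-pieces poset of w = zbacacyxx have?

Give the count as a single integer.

drop 0:z onto floor
drop 1:b onto {0:z}
drop 2:a onto {0:z}
drop 3:c onto {1:b}
drop 4:a onto {2:a}
drop 5:c onto {3:c}
drop 6:y onto {4:a}
drop 7:x onto {5:c}
drop 8:x onto {7:x}
ground layer = {0:z}
drop-orders for the pieces not yet dropped (sum over which currently-grounded one goes next):
  1 to go: {6} 1  {8} 1
  2 to go: {4,6} 1  {6,8} 2  {7,8} 1
  3 to go: {2,4,6} 1  {4,6,8} 3  {5,7,8} 1  {6,7,8} 3
  4 to go: {2,4,6,8} 4  {3,5,7,8} 1  {4,6,7,8} 6  {5,6,7,8} 4
  5 to go: {1,3,5,7,8} 1  {2,4,6,7,8} 10  {3,5,6,7,8} 5  {4,5,6,7,8} 10
  6 to go: {1,3,5,6,7,8} 6  {2,4,5,6,7,8} 20  {3,4,5,6,7,8} 15
  7 to go: {1,3,4,5,6,7,8} 21  {2,3,4,5,6,7,8} 35
  if 0:z drops first: 56 orders

56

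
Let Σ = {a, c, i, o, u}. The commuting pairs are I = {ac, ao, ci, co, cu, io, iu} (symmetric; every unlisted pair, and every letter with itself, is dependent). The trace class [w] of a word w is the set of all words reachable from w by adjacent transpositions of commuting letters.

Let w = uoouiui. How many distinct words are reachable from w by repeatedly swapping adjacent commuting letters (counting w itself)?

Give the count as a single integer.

21

piece 0:u — minimal
piece 1:o rests on {0:u}
piece 2:o rests on {1:o}
piece 3:u rests on {2:o}
piece 4:i — minimal
piece 5:u rests on {3:u}
piece 6:i rests on {4:i}
minimal pieces: {0:u, 4:i}
ways to finish when only these pieces remain (= sum over removing one remaining piece with nothing left below it):
  1 left: {5}→1  {6}→1
  2 left: {3,5}→1  {4,6}→1  {5,6}→2
  3 left: {2,3,5}→1  {3,5,6}→3  {4,5,6}→3
  4 left: {1,2,3,5}→1  {2,3,5,6}→4  {3,4,5,6}→6
  5 left: {0,1,2,3,5}→1  {1,2,3,5,6}→5  {2,3,4,5,6}→10
  placing 0:u first → 15 extensions
  placing 4:i first → 6 extensions
total linear extensions = 21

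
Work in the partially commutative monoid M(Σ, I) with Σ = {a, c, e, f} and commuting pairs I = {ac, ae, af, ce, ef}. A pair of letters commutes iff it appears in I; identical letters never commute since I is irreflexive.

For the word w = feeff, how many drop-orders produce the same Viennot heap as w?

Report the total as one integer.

drop 0:f onto floor
drop 1:e onto floor
drop 2:e onto {1:e}
drop 3:f onto {0:f}
drop 4:f onto {3:f}
ground layer = {0:f, 1:e}
drop-orders for the pieces not yet dropped (sum over which currently-grounded one goes next):
  1 to go: {2} 1  {4} 1
  2 to go: {1,2} 1  {2,4} 2  {3,4} 1
  3 to go: {0,3,4} 1  {1,2,4} 3  {2,3,4} 3
  if 0:f drops first: 6 orders
  if 1:e drops first: 4 orders
heap linearizations: 10

10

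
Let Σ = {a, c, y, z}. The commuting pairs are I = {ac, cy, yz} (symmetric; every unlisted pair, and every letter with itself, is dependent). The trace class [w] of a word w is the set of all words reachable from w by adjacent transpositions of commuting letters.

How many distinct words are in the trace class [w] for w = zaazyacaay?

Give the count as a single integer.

11

0(z) covers ∅
1(a) covers 0:z
2(a) covers 1:a
3(z) covers 2:a
4(y) covers 2:a
5(a) covers 3:z, 4:y
6(c) covers 3:z
7(a) covers 5:a
8(a) covers 7:a
9(y) covers 8:a
floor of heap: 0:z
completions by unplaced set U, small U first (add the entries for U minus each lowest piece of U):
  |U|=1: {6}:1  {9}:1
  |U|=2: {6,9}:2  {8,9}:1
  |U|=3: {6,8,9}:3  {7,8,9}:1
  |U|=4: {5,7,8,9}:1  {6,7,8,9}:4
  |U|=5: {4,5,7,8,9}:1  {5,6,7,8,9}:5
  |U|=6: {3,5,6,7,8,9}:5  {4,5,6,7,8,9}:6
  |U|=7: {3,4,5,6,7,8,9}:11
  |U|=8: {2,3,4,5,6,7,8,9}:11
  start at 0(z): 11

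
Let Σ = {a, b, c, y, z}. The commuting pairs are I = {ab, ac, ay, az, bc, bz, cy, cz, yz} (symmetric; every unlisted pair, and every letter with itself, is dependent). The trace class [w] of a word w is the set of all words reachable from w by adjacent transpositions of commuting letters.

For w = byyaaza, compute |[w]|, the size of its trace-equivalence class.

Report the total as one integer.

140

piece 0:b — minimal
piece 1:y rests on {0:b}
piece 2:y rests on {1:y}
piece 3:a — minimal
piece 4:a rests on {3:a}
piece 5:z — minimal
piece 6:a rests on {4:a}
minimal pieces: {0:b, 3:a, 5:z}
ways to finish when only these pieces remain (= sum over removing one remaining piece with nothing left below it):
  1 left: {2}→1  {5}→1  {6}→1
  2 left: {1,2}→1  {2,5}→2  {2,6}→2  {4,6}→1  {5,6}→2
  3 left: {0,1,2}→1  {1,2,5}→3  {1,2,6}→3  {2,4,6}→3  {2,5,6}→6  {3,4,6}→1  {4,5,6}→3
  4 left: {0,1,2,5}→4  {0,1,2,6}→4  {1,2,4,6}→6  {1,2,5,6}→12  {2,3,4,6}→4  {2,4,5,6}→12  {3,4,5,6}→4
  5 left: {0,1,2,4,6}→10  {0,1,2,5,6}→20  {1,2,3,4,6}→10  {1,2,4,5,6}→30  {2,3,4,5,6}→20
  placing 0:b first → 60 extensions
  placing 3:a first → 60 extensions
  placing 5:z first → 20 extensions
total linear extensions = 140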